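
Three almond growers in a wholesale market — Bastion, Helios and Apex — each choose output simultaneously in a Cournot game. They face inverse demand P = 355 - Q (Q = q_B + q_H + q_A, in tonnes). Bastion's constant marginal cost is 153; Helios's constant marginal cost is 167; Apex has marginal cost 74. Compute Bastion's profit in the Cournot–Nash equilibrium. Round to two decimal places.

Bastion's profit: π_B = (355 - Q)q_B - (153q_B). Setting ∂π_B/∂q_B = 0: 202 - 2q_B - (q_H + q_A) = 0.
Helios's profit: π_H = (355 - Q)q_H - (167q_H). Setting ∂π_H/∂q_H = 0: 188 - 2q_H - (q_B + q_A) = 0.
Apex's profit: π_A = (355 - Q)q_A - (74q_A). Setting ∂π_A/∂q_A = 0: 281 - 2q_A - (q_B + q_H) = 0.
Adding the 3 conditions: 671 − 2Q − 2Q = 0, i.e. Q = 671/4.
Back-substituting: q_B = (202 − 671/4) = 137/4, q_H = (188 − 671/4) = 81/4, q_A = (281 − 671/4) = 453/4.
Price P = 355 - 671/4 = 749/4.
Bastion's profit: (749/4 - 153)·(137/4) = 1173.0625.

1173.06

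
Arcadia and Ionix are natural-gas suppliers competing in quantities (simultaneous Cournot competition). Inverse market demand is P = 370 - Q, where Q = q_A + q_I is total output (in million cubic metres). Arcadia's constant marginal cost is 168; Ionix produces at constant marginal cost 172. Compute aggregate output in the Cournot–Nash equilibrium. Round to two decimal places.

Arcadia's profit: π_A = (370 - Q)q_A - (168q_A). Setting ∂π_A/∂q_A = 0: 202 - 2q_A - (q_I) = 0.
Ionix's profit: π_I = (370 - Q)q_I - (172q_I). Setting ∂π_I/∂q_I = 0: 198 - 2q_I - (q_A) = 0.
Rearranging gives the reaction functions q_A = (202 - q_I)/2 and q_I = (198 - q_A)/2.
Solving the pair: q_A = 206/3, q_I = 194/3.
Total output Q = 206/3 + 194/3 = 400/3.

133.33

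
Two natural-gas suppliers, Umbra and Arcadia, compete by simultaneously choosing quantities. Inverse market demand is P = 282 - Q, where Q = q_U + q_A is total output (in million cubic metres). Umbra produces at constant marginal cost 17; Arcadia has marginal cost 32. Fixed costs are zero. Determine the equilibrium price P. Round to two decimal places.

Umbra's profit: π_U = (282 - Q)q_U - (17q_U). Setting ∂π_U/∂q_U = 0: 265 - 2q_U - (q_A) = 0.
Arcadia's profit: π_A = (282 - Q)q_A - (32q_A). Setting ∂π_A/∂q_A = 0: 250 - 2q_A - (q_U) = 0.
So q_U = (265 - q_A)/2 and q_A = (250 - q_U)/2.
Substituting one into the other gives q_U = 280/3 and q_A = 235/3.
Total output Q = 515/3, so price P = 282 - 515/3 = 331/3.

110.33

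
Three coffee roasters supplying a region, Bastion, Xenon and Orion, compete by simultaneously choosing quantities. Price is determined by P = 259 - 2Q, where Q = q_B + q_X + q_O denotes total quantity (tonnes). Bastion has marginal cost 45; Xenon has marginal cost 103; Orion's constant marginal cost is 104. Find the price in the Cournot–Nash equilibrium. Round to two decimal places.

Bastion's profit: π_B = (259 - 2Q)q_B - (45q_B). Setting ∂π_B/∂q_B = 0: 214 - 4q_B - 2(q_X + q_O) = 0.
Xenon's first-order condition: 156 - 4q_X - 2(q_B + q_O) = 0.
Orion's profit: π_O = (259 - 2Q)q_O - (104q_O). Setting ∂π_O/∂q_O = 0: 155 - 4q_O - 2(q_B + q_X) = 0.
Adding the 3 first-order conditions: 525 − 8Q = 0, so Q = 525/8.
Back-substituting: q_B = (214 − 525/4)/2 = 331/8, q_X = (156 − 525/4)/2 = 99/8, q_O = (155 − 525/4)/2 = 95/8.
Total output Q = 525/8, so price P = 259 - 2·(525/8) = 511/4.

127.75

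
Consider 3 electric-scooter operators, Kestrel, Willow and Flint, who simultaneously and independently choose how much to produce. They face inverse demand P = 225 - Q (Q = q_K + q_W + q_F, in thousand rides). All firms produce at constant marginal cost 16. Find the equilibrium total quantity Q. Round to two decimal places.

156.75

A representative firm's profit is π_i = q_i(225 - Q) - 16q_i.
First-order condition (treating rivals' output as given): 209 - 2q_i - Σ_{j≠i} q_j = 0.
By symmetry each firm produces the same amount; substituting Σ_{j≠i} q_j = 2q_i yields q_i = 209/4.
Total output Q = 209/4 + 209/4 + 209/4 = 627/4.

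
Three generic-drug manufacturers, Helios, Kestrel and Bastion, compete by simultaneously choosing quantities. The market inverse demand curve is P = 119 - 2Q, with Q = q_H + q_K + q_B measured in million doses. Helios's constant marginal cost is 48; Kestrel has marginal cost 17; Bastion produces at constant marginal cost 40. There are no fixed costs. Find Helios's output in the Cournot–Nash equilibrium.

Helios's profit: π_H = (119 - 2Q)q_H - (48q_H). Setting ∂π_H/∂q_H = 0: 71 - 4q_H - 2(q_K + q_B) = 0.
Kestrel's first-order condition: 102 - 4q_K - 2(q_H + q_B) = 0.
Bastion's first-order condition: 79 - 4q_B - 2(q_H + q_K) = 0.
Adding the 3 conditions: 252 − 4Q − 4Q = 0, i.e. Q = 63/2.
Back-substituting: q_H = (71 − 63)/2 = 4, q_K = (102 − 63)/2 = 39/2, q_B = (79 − 63)/2 = 8.

4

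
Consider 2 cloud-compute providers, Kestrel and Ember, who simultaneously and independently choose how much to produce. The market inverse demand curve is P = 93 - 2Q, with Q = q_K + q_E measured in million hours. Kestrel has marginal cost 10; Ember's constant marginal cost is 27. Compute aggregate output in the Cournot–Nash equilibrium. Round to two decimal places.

24.83

Kestrel's profit: π_K = (93 - 2Q)q_K - (10q_K). Setting ∂π_K/∂q_K = 0: 83 - 4q_K - 2(q_E) = 0.
Ember's profit: π_E = (93 - 2Q)q_E - (27q_E). Setting ∂π_E/∂q_E = 0: 66 - 4q_E - 2(q_K) = 0.
Rearranging gives the reaction functions q_K = (83 - 2q_E)/4 and q_E = (66 - 2q_K)/4.
Substituting one into the other gives q_K = 50/3 and q_E = 49/6.
Total output Q = 50/3 + 49/6 = 149/6.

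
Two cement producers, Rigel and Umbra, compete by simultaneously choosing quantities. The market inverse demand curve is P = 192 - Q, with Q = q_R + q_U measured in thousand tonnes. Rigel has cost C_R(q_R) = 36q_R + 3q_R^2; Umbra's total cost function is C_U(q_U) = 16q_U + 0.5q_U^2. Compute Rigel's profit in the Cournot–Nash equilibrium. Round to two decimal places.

Rigel's profit: π_R = (192 - Q)q_R - (36q_R + 3q_R²). Setting ∂π_R/∂q_R = 0: 156 - 8q_R - (q_U) = 0.
Umbra's first-order condition: 176 - 3q_U - (q_R) = 0.
So q_R = (156 - q_U)/8 and q_U = (176 - q_R)/3.
Substituting one into the other gives q_R = 292/23 and q_U = 1252/23.
Price P = 192 - 1544/23 = 124.8696.
Rigel's profit: 124.8696·(292/23) - 36·(292/23) - 3(292/23)² = 644.7183.

644.72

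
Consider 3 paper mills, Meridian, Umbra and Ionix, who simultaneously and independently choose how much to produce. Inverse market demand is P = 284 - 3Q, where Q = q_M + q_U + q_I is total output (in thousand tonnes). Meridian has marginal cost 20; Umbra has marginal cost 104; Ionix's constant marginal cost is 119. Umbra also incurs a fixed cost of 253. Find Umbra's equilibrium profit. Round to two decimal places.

Meridian's profit: π_M = (284 - 3Q)q_M - (20q_M). Setting ∂π_M/∂q_M = 0: 264 - 6q_M - 3(q_U + q_I) = 0.
Umbra's profit: π_U = (284 - 3Q)q_U - (104q_U). Setting ∂π_U/∂q_U = 0: 180 - 6q_U - 3(q_M + q_I) = 0.
Ionix's profit: π_I = (284 - 3Q)q_I - (119q_I). Setting ∂π_I/∂q_I = 0: 165 - 6q_I - 3(q_M + q_U) = 0.
Adding the 3 first-order conditions: 609 − 12Q = 0, so Q = 203/4.
Back-substituting: q_M = (264 − 609/4)/3 = 149/4, q_U = (180 − 609/4)/3 = 37/4, q_I = (165 − 609/4)/3 = 17/4.
Price P = 284 - 3·(203/4) = 527/4.
Umbra's profit: (527/4 - 104)·(37/4) - 253 = 59/16.

3.69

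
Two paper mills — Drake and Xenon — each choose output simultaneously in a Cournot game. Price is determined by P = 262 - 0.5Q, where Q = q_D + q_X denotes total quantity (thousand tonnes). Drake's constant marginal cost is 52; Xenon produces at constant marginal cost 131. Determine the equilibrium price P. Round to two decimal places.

Drake's profit: π_D = (262 - 0.5Q)q_D - (52q_D). Setting ∂π_D/∂q_D = 0: 210 - q_D - (1/2)(q_X) = 0.
Xenon's profit: π_X = (262 - 0.5Q)q_X - (131q_X). Setting ∂π_X/∂q_X = 0: 131 - q_X - (1/2)(q_D) = 0.
Best responses: q_D = (210 - (1/2)q_X), q_X = (131 - (1/2)q_D).
Solving the pair: q_D = 578/3, q_X = 104/3.
Total output Q = 682/3, so price P = 262 - (1/2)·(682/3) = 445/3.

148.33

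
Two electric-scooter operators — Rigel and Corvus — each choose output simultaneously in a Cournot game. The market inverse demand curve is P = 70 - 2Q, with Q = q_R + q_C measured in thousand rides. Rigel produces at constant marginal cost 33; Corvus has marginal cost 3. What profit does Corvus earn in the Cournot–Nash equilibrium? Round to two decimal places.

522.72

Rigel's profit: π_R = (70 - 2Q)q_R - (33q_R). Setting ∂π_R/∂q_R = 0: 37 - 4q_R - 2(q_C) = 0.
Corvus's first-order condition: 67 - 4q_C - 2(q_R) = 0.
Best responses: q_R = (37 - 2q_C)/4, q_C = (67 - 2q_R)/4.
Substituting one into the other gives q_R = 7/6 and q_C = 97/6.
Price P = 70 - 2·(52/3) = 106/3.
Corvus's profit: (106/3 - 3)·(97/6) = 522.7222.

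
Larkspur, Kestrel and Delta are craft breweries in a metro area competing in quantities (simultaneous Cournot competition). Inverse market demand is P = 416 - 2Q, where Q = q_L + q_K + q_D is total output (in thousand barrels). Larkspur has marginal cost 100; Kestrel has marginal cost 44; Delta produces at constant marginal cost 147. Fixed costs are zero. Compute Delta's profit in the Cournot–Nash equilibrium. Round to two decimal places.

Larkspur's profit: π_L = (416 - 2Q)q_L - (100q_L). Setting ∂π_L/∂q_L = 0: 316 - 4q_L - 2(q_K + q_D) = 0.
Kestrel's profit: π_K = (416 - 2Q)q_K - (44q_K). Setting ∂π_K/∂q_K = 0: 372 - 4q_K - 2(q_L + q_D) = 0.
Delta's first-order condition: 269 - 4q_D - 2(q_L + q_K) = 0.
Adding the 3 conditions: 957 − 4Q − 4Q = 0, i.e. Q = 957/8.
Back-substituting: q_L = (316 − 957/4)/2 = 307/8, q_K = (372 − 957/4)/2 = 531/8, q_D = (269 − 957/4)/2 = 119/8.
Price P = 416 - 2·(957/8) = 707/4.
Delta's profit: (707/4 - 147)·(119/8) = 442.5313.

442.53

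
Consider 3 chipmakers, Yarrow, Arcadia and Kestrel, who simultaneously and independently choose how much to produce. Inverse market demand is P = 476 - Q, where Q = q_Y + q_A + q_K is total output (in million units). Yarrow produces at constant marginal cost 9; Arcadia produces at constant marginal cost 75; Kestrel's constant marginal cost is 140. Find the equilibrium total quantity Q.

Yarrow's profit: π_Y = (476 - Q)q_Y - (9q_Y). Setting ∂π_Y/∂q_Y = 0: 467 - 2q_Y - (q_A + q_K) = 0.
Arcadia's first-order condition: 401 - 2q_A - (q_Y + q_K) = 0.
Kestrel's first-order condition: 336 - 2q_K - (q_Y + q_A) = 0.
Adding the 3 conditions: 1204 − 2Q − 2Q = 0, i.e. Q = 301.
Back-substituting: q_Y = (467 − 301) = 166, q_A = (401 − 301) = 100, q_K = (336 − 301) = 35.
Total output Q = 166 + 100 + 35 = 301.

301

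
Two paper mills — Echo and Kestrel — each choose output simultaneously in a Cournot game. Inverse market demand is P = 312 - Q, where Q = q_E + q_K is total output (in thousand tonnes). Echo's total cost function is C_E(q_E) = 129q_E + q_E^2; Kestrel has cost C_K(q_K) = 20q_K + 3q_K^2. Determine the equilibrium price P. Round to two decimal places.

Echo's profit: π_E = (312 - Q)q_E - (129q_E + q_E²). Setting ∂π_E/∂q_E = 0: 183 - 4q_E - (q_K) = 0.
Kestrel's profit: π_K = (312 - Q)q_K - (20q_K + 3q_K²). Setting ∂π_K/∂q_K = 0: 292 - 8q_K - (q_E) = 0.
Rearranging gives the reaction functions q_E = (183 - q_K)/4 and q_K = (292 - q_E)/8.
Solving the pair: q_E = 1172/31, q_K = 985/31.
Total output Q = 69.5806, so price P = 312 - 69.5806 = 242.4194.

242.42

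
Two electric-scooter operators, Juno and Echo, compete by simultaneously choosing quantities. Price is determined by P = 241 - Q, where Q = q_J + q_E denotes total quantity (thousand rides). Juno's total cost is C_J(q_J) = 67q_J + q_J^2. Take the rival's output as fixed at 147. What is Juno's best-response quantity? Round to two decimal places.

With the rival's output fixed at 147, Juno's profit is π_J = (241 - 147 - q_J)q_J - (67q_J + q_J²) = (94 - q_J)q_J - (67q_J + q_J²).
∂π_J/∂q_J = 27 - 4q_J = 0, so q_J = 27/4.

6.75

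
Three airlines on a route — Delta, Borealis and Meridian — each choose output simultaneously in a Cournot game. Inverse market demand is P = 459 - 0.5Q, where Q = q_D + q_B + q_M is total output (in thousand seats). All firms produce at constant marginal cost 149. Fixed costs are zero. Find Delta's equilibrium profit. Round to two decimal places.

A representative firm's profit is π_i = q_i(459 - 0.5Q) - 149q_i.
Setting ∂π_i/∂q_i = 0 with rivals' quantities fixed: 310 - q_i - (1/2)·Σ_{j≠i} q_j = 0.
By symmetry each firm produces the same amount; substituting Σ_{j≠i} q_j = 2q_i yields q_i = 310/2 = 155.
Price P = 459 - (1/2)·465 = 453/2.
Delta's profit: (453/2 - 149)·155 = 12012.5000.

12012.50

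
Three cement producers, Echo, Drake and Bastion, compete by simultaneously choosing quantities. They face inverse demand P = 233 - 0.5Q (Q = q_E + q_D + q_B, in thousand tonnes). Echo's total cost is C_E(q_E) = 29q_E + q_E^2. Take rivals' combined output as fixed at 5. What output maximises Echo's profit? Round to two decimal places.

67.17

With rivals' combined output fixed at 5, Echo's profit is π_E = (233 - (1/2)·5 - (1/2)q_E)q_E - (29q_E + q_E²) = (461/2 - (1/2)q_E)q_E - (29q_E + q_E²).
∂π_E/∂q_E = 403/2 - 3q_E = 0, so q_E = 403/6.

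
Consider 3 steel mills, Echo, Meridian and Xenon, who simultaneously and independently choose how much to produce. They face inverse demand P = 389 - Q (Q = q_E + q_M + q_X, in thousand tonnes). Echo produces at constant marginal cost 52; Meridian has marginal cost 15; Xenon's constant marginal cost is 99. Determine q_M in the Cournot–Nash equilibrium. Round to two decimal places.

Echo's profit: π_E = (389 - Q)q_E - (52q_E). Setting ∂π_E/∂q_E = 0: 337 - 2q_E - (q_M + q_X) = 0.
Meridian's profit: π_M = (389 - Q)q_M - (15q_M). Setting ∂π_M/∂q_M = 0: 374 - 2q_M - (q_E + q_X) = 0.
Xenon's first-order condition: 290 - 2q_X - (q_E + q_M) = 0.
Summing all 3 equations gives 1001 − 4Q = 0, hence Q = 1001/4.
Back-substituting: q_E = (337 − 1001/4) = 347/4, q_M = (374 − 1001/4) = 495/4, q_X = (290 − 1001/4) = 159/4.

123.75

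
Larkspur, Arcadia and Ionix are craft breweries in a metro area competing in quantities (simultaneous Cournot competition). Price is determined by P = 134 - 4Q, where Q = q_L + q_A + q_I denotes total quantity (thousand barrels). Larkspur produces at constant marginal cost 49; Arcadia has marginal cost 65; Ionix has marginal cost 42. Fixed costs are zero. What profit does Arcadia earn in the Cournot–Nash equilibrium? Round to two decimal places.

Larkspur's profit: π_L = (134 - 4Q)q_L - (49q_L). Setting ∂π_L/∂q_L = 0: 85 - 8q_L - 4(q_A + q_I) = 0.
Arcadia's profit: π_A = (134 - 4Q)q_A - (65q_A). Setting ∂π_A/∂q_A = 0: 69 - 8q_A - 4(q_L + q_I) = 0.
Ionix's first-order condition: 92 - 8q_I - 4(q_L + q_A) = 0.
Summing all 3 equations gives 246 − 16Q = 0, hence Q = 123/8.
Back-substituting: q_L = (85 − 123/2)/4 = 47/8, q_A = (69 − 123/2)/4 = 15/8, q_I = (92 − 123/2)/4 = 61/8.
Price P = 134 - 4·(123/8) = 145/2.
Arcadia's profit: (145/2 - 65)·(15/8) = 225/16.

14.06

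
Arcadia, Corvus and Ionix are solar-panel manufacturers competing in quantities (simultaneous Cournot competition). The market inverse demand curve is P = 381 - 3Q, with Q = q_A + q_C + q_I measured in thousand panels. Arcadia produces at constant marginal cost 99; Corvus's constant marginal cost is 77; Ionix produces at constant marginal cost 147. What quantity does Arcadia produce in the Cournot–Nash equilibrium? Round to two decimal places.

Arcadia's profit: π_A = (381 - 3Q)q_A - (99q_A). Setting ∂π_A/∂q_A = 0: 282 - 6q_A - 3(q_C + q_I) = 0.
Corvus's first-order condition: 304 - 6q_C - 3(q_A + q_I) = 0.
Ionix's first-order condition: 234 - 6q_I - 3(q_A + q_C) = 0.
Adding the 3 first-order conditions: 820 − 12Q = 0, so Q = 205/3.
Back-substituting: q_A = (282 − 205)/3 = 77/3, q_C = (304 − 205)/3 = 33, q_I = (234 − 205)/3 = 29/3.

25.67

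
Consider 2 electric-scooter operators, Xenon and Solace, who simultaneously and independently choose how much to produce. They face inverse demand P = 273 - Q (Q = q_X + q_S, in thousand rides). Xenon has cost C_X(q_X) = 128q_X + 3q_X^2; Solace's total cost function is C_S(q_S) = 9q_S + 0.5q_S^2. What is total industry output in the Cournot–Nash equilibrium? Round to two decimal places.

92.96

Xenon's profit: π_X = (273 - Q)q_X - (128q_X + 3q_X²). Setting ∂π_X/∂q_X = 0: 145 - 8q_X - (q_S) = 0.
Solace's first-order condition: 264 - 3q_S - (q_X) = 0.
Best responses: q_X = (145 - q_S)/8, q_S = (264 - q_X)/3.
Solving the pair: q_X = 171/23, q_S = 1967/23.
Total output Q = 171/23 + 1967/23 = 92.9565.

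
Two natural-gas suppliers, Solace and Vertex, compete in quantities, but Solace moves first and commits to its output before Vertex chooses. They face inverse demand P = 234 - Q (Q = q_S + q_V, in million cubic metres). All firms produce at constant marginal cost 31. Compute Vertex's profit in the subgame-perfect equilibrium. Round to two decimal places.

2575.56

The follower Vertex best-responds to any q_S: π_V = (234 - Q)q_V - 31q_V.
Follower FOC: 203 - q_S - 2q_V = 0, so q_V(q_S) = (203 - q_S)/2.
The leader anticipates this reaction. Substituting into P = 234 - Q gives P = 265/2 - (1/2)q_S, so π_S = (265/2 - (1/2)q_S)q_S - 31q_S.
Maximising: ∂π_S/∂q_S = 203/2 - q_S = 0, giving q_S = 203/2.
Then q_V = (203 - 203/2)/2 = 203/4.
Price P = 234 - 609/4 = 327/4.
Vertex's profit: (327/4 - 31)·(203/4) = 2575.5625.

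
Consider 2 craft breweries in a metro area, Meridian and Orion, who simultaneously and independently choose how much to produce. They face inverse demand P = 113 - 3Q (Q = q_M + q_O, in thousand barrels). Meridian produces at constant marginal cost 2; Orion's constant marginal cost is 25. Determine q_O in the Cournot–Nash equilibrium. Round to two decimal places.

Meridian's profit: π_M = (113 - 3Q)q_M - (2q_M). Setting ∂π_M/∂q_M = 0: 111 - 6q_M - 3(q_O) = 0.
Orion's first-order condition: 88 - 6q_O - 3(q_M) = 0.
Rearranging gives the reaction functions q_M = (111 - 3q_O)/6 and q_O = (88 - 3q_M)/6.
Substituting one into the other gives q_M = 134/9 and q_O = 65/9.

7.22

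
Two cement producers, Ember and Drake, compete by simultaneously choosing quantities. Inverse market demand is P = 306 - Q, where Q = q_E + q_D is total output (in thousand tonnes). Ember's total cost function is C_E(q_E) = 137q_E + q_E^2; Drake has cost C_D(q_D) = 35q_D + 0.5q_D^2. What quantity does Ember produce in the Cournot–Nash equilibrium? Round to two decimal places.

21.45

Ember's profit: π_E = (306 - Q)q_E - (137q_E + q_E²). Setting ∂π_E/∂q_E = 0: 169 - 4q_E - (q_D) = 0.
Drake's profit: π_D = (306 - Q)q_D - (35q_D + (1/2)q_D²). Setting ∂π_D/∂q_D = 0: 271 - 3q_D - (q_E) = 0.
Best responses: q_E = (169 - q_D)/4, q_D = (271 - q_E)/3.
Substituting one into the other gives q_E = 236/11 and q_D = 915/11.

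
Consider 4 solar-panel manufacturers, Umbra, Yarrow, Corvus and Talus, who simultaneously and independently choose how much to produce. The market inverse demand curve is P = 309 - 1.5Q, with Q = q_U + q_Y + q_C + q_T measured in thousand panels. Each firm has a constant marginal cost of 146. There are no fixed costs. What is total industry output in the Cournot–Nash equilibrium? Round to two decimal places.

86.93

A representative firm's profit is π_i = q_i(309 - 1.5Q) - 146q_i.
First-order condition (treating rivals' output as given): 163 - 3q_i - (3/2)·Σ_{j≠i} q_j = 0.
With identical firms every q_j equals q_i, so Σ_{j≠i} q_j = 3q_i and 163 = (15/2)q_i, giving q_i = 326/15.
Total output Q = 326/15 + 326/15 + 326/15 + 326/15 = 1304/15.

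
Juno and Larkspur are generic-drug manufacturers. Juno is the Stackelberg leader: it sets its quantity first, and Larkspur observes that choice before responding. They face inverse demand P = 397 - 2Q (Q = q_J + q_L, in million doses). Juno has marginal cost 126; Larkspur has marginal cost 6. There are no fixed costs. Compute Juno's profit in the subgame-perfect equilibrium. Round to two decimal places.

1425.06

The follower Larkspur best-responds to any q_J: π_L = (397 - 2Q)q_L - 6q_L.
Setting the follower's marginal profit to zero, 391 - 2q_J - 4q_L = 0, i.e. q_L = (391 - 2q_J)/4.
Juno substitutes q_L(q_J) into its own profit: π_J = q_J(397 - 2q_J - (391 - 2q_J)/2) - 126q_J = (403/2 - q_J)q_J - 126q_J.
The leader's first-order condition 151/2 - 2q_J = 0 yields q_J = 151/4.
Then q_L = (391 - 2·(151/4))/4 = 631/8.
Price P = 397 - 2·(933/8) = 655/4.
Juno's profit: (655/4 - 126)·(151/4) = 1425.0625.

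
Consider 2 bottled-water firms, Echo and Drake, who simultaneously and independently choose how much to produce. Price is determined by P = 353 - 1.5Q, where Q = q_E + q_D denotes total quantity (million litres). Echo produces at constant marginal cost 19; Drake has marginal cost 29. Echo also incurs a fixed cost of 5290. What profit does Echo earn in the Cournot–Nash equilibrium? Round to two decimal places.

Echo's profit: π_E = (353 - 1.5Q)q_E - (19q_E). Setting ∂π_E/∂q_E = 0: 334 - 3q_E - (3/2)(q_D) = 0.
Drake's first-order condition: 324 - 3q_D - (3/2)(q_E) = 0.
Best responses: q_E = (334 - (3/2)q_D)/3, q_D = (324 - (3/2)q_E)/3.
Substituting one into the other gives q_E = 688/9 and q_D = 628/9.
Price P = 353 - (3/2)·(1316/9) = 401/3.
Echo's profit: (401/3 - 19)·(688/9) - 5290 = 3475.6296.

3475.63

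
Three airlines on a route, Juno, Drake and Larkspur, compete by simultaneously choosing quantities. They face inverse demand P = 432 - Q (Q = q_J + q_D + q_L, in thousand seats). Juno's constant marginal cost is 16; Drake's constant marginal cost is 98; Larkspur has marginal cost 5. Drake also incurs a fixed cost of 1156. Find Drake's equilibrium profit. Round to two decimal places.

Juno's profit: π_J = (432 - Q)q_J - (16q_J). Setting ∂π_J/∂q_J = 0: 416 - 2q_J - (q_D + q_L) = 0.
Drake's profit: π_D = (432 - Q)q_D - (98q_D). Setting ∂π_D/∂q_D = 0: 334 - 2q_D - (q_J + q_L) = 0.
Larkspur's first-order condition: 427 - 2q_L - (q_J + q_D) = 0.
Adding the 3 conditions: 1177 − 2Q − 2Q = 0, i.e. Q = 1177/4.
Back-substituting: q_J = (416 − 1177/4) = 487/4, q_D = (334 − 1177/4) = 159/4, q_L = (427 − 1177/4) = 531/4.
Price P = 432 - 1177/4 = 551/4.
Drake's profit: (551/4 - 98)·(159/4) - 1156 = 424.0625.

424.06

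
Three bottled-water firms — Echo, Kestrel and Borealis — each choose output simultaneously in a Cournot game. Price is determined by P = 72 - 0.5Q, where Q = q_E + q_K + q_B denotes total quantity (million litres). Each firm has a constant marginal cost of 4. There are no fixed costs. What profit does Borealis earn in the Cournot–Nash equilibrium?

578

Each firm earns π_i = (72 - 0.5Q)q_i - 4q_i.
Setting ∂π_i/∂q_i = 0 with rivals' quantities fixed: 68 - q_i - (1/2)·Σ_{j≠i} q_j = 0.
With identical firms every q_j equals q_i, so Σ_{j≠i} q_j = 2q_i and 68 = 2q_i, giving q_i = 34.
Price P = 72 - (1/2)·102 = 21.
Borealis's profit: (21 - 4)·34 = 578.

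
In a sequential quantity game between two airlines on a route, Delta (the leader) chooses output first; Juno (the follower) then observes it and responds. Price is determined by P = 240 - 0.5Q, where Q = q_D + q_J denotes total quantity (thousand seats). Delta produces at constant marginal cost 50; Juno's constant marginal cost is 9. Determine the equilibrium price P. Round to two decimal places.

Solve by backward induction. Given q_D, the follower Juno maximises π_J = (240 - (1/2)q_D - (1/2)q_J)q_J - 9q_J.
∂π_J/∂q_J = 231 - (1/2)q_D - q_J = 0 gives the reaction function q_J = (231 - (1/2)q_D).
The leader anticipates this reaction. Substituting into P = 240 - 0.5Q gives P = 249/2 - (1/4)q_D, so π_D = (249/2 - (1/4)q_D)q_D - 50q_D.
Maximising: ∂π_D/∂q_D = 149/2 - (1/2)q_D = 0, giving q_D = 149.
Then q_J = (231 - (1/2)·149) = 313/2.
Total output Q = 611/2, so price P = 240 - (1/2)·(611/2) = 349/4.

87.25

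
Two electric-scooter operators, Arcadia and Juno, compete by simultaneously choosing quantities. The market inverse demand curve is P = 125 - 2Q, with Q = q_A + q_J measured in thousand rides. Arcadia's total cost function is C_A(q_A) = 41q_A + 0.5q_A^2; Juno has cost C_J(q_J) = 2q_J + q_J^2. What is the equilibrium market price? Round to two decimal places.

Arcadia's profit: π_A = (125 - 2Q)q_A - (41q_A + (1/2)q_A²). Setting ∂π_A/∂q_A = 0: 84 - 5q_A - 2(q_J) = 0.
Juno's profit: π_J = (125 - 2Q)q_J - (2q_J + q_J²). Setting ∂π_J/∂q_J = 0: 123 - 6q_J - 2(q_A) = 0.
Best responses: q_A = (84 - 2q_J)/5, q_J = (123 - 2q_A)/6.
Solving the pair: q_A = 129/13, q_J = 447/26.
Total output Q = 705/26, so price P = 125 - 2·(705/26) = 920/13.

70.77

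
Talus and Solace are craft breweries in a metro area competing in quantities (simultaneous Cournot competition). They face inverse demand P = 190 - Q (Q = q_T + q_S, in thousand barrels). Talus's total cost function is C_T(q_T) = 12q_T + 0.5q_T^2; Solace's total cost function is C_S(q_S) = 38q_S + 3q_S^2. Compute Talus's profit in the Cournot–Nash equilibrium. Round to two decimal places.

Talus's profit: π_T = (190 - Q)q_T - (12q_T + (1/2)q_T²). Setting ∂π_T/∂q_T = 0: 178 - 3q_T - (q_S) = 0.
Solace's first-order condition: 152 - 8q_S - (q_T) = 0.
Best responses: q_T = (178 - q_S)/3, q_S = (152 - q_T)/8.
Substituting one into the other gives q_T = 1272/23 and q_S = 278/23.
Price P = 190 - 1550/23 = 122.6087.
Talus's profit: 122.6087·(1272/23) - 12·(1272/23) - (1/2)(1272/23)² = 4587.8563.

4587.86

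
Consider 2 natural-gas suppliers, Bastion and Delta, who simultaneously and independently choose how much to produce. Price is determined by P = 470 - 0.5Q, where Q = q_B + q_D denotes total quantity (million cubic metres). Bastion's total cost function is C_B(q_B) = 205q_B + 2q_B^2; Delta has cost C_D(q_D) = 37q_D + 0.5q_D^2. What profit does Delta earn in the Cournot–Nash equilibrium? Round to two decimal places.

43456.21

Bastion's profit: π_B = (470 - 0.5Q)q_B - (205q_B + 2q_B²). Setting ∂π_B/∂q_B = 0: 265 - 5q_B - (1/2)(q_D) = 0.
Delta's profit: π_D = (470 - 0.5Q)q_D - (37q_D + (1/2)q_D²). Setting ∂π_D/∂q_D = 0: 433 - 2q_D - (1/2)(q_B) = 0.
So q_B = (265 - (1/2)q_D)/5 and q_D = (433 - (1/2)q_B)/2.
Solving the pair: q_B = 418/13, q_D = 208.4615.
Price P = 470 - (1/2)·240.6154 = 349.6923.
Delta's profit: 349.6923·208.4615 - 37·208.4615 - (1/2)·208.4615² = 43456.2130.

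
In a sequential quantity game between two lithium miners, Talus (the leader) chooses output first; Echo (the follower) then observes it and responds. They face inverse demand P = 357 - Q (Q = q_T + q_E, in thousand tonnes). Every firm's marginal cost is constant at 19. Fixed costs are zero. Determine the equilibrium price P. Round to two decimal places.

103.50

Solve by backward induction. Given q_T, the follower Echo maximises π_E = (357 - q_T - q_E)q_E - 19q_E.
Setting the follower's marginal profit to zero, 338 - q_T - 2q_E = 0, i.e. q_E = (338 - q_T)/2.
The leader anticipates this reaction. Substituting into P = 357 - Q gives P = 188 - (1/2)q_T, so π_T = (188 - (1/2)q_T)q_T - 19q_T.
Leader FOC: 169 - q_T = 0, so q_T = 169.
Then q_E = (338 - 169)/2 = 169/2.
Total output Q = 507/2, so price P = 357 - 507/2 = 207/2.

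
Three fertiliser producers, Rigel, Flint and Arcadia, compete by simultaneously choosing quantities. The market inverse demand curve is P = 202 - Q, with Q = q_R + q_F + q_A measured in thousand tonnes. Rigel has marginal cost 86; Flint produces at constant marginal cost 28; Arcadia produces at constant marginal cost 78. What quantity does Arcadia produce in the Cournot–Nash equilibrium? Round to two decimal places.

Rigel's profit: π_R = (202 - Q)q_R - (86q_R). Setting ∂π_R/∂q_R = 0: 116 - 2q_R - (q_F + q_A) = 0.
Flint's profit: π_F = (202 - Q)q_F - (28q_F). Setting ∂π_F/∂q_F = 0: 174 - 2q_F - (q_R + q_A) = 0.
Arcadia's first-order condition: 124 - 2q_A - (q_R + q_F) = 0.
Adding the 3 first-order conditions: 414 − 4Q = 0, so Q = 207/2.
Back-substituting: q_R = (116 − 207/2) = 25/2, q_F = (174 − 207/2) = 141/2, q_A = (124 − 207/2) = 41/2.

20.50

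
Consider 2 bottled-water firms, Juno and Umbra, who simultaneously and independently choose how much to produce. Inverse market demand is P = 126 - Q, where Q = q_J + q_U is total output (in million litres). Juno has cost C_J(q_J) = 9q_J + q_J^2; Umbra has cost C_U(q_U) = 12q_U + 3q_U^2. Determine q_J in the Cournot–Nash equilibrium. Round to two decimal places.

Juno's profit: π_J = (126 - Q)q_J - (9q_J + q_J²). Setting ∂π_J/∂q_J = 0: 117 - 4q_J - (q_U) = 0.
Umbra's first-order condition: 114 - 8q_U - (q_J) = 0.
Rearranging gives the reaction functions q_J = (117 - q_U)/4 and q_U = (114 - q_J)/8.
Solving the pair: q_J = 822/31, q_U = 339/31.

26.52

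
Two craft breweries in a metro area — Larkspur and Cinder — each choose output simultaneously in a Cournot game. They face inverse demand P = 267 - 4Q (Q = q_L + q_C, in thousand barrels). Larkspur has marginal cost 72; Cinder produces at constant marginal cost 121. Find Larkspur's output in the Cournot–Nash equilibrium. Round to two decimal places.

20.33

Larkspur's profit: π_L = (267 - 4Q)q_L - (72q_L). Setting ∂π_L/∂q_L = 0: 195 - 8q_L - 4(q_C) = 0.
Cinder's first-order condition: 146 - 8q_C - 4(q_L) = 0.
Rearranging gives the reaction functions q_L = (195 - 4q_C)/8 and q_C = (146 - 4q_L)/8.
Substituting one into the other gives q_L = 61/3 and q_C = 97/12.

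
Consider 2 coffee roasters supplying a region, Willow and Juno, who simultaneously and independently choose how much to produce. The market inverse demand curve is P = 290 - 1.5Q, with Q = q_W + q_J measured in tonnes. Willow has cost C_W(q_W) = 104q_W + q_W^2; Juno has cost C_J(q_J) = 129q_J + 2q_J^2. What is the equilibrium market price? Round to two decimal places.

Willow's profit: π_W = (290 - 1.5Q)q_W - (104q_W + q_W²). Setting ∂π_W/∂q_W = 0: 186 - 5q_W - (3/2)(q_J) = 0.
Juno's profit: π_J = (290 - 1.5Q)q_J - (129q_J + 2q_J²). Setting ∂π_J/∂q_J = 0: 161 - 7q_J - (3/2)(q_W) = 0.
Best responses: q_W = (186 - (3/2)q_J)/5, q_J = (161 - (3/2)q_W)/7.
Substituting one into the other gives q_W = 32.3817 and q_J = 16.0611.
Total output Q = 48.4427, so price P = 290 - (3/2)·48.4427 = 217.3359.

217.34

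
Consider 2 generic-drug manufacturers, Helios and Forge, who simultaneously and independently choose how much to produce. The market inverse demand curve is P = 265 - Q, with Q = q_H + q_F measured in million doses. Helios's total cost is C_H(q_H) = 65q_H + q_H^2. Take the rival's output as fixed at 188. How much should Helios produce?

With the rival's output fixed at 188, Helios's profit is π_H = (265 - 188 - q_H)q_H - (65q_H + q_H²) = (77 - q_H)q_H - (65q_H + q_H²).
∂π_H/∂q_H = 12 - 4q_H = 0, so q_H = 3.

3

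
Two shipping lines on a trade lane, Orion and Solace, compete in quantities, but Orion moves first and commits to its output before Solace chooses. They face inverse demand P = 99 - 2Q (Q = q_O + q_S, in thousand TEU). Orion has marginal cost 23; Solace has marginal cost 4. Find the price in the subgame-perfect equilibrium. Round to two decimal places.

37.25

Solve by backward induction. Given q_O, the follower Solace maximises π_S = (99 - 2q_O - 2q_S)q_S - 4q_S.
Follower FOC: 95 - 2q_O - 4q_S = 0, so q_S(q_O) = (95 - 2q_O)/4.
The leader anticipates this reaction. Substituting into P = 99 - 2Q gives P = 103/2 - q_O, so π_O = (103/2 - q_O)q_O - 23q_O.
Leader FOC: 57/2 - 2q_O = 0, so q_O = 57/4.
Then q_S = (95 - 2·(57/4))/4 = 133/8.
Total output Q = 247/8, so price P = 99 - 2·(247/8) = 149/4.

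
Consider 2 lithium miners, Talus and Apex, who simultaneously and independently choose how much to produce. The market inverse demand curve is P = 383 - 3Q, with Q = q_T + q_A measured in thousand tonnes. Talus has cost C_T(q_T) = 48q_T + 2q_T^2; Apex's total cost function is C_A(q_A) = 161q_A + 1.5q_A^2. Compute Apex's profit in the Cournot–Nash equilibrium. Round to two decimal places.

1012.50

Talus's profit: π_T = (383 - 3Q)q_T - (48q_T + 2q_T²). Setting ∂π_T/∂q_T = 0: 335 - 10q_T - 3(q_A) = 0.
Apex's profit: π_A = (383 - 3Q)q_A - (161q_A + (3/2)q_A²). Setting ∂π_A/∂q_A = 0: 222 - 9q_A - 3(q_T) = 0.
Rearranging gives the reaction functions q_T = (335 - 3q_A)/10 and q_A = (222 - 3q_T)/9.
Substituting one into the other gives q_T = 29 and q_A = 15.
Price P = 383 - 3·44 = 251.
Apex's profit: 251·15 - 161·15 - (3/2)·15² = 1012.5000.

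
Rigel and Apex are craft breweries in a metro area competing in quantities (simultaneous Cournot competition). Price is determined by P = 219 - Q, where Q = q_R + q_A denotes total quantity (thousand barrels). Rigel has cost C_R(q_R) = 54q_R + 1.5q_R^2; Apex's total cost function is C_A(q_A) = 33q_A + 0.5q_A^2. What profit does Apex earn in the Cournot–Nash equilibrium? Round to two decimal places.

Rigel's profit: π_R = (219 - Q)q_R - (54q_R + (3/2)q_R²). Setting ∂π_R/∂q_R = 0: 165 - 5q_R - (q_A) = 0.
Apex's first-order condition: 186 - 3q_A - (q_R) = 0.
Rearranging gives the reaction functions q_R = (165 - q_A)/5 and q_A = (186 - q_R)/3.
Substituting one into the other gives q_R = 309/14 and q_A = 765/14.
Price P = 219 - 537/7 = 996/7.
Apex's profit: (996/7)·(765/14) - 33·(765/14) - (1/2)(765/14)² = 4478.7628.

4478.76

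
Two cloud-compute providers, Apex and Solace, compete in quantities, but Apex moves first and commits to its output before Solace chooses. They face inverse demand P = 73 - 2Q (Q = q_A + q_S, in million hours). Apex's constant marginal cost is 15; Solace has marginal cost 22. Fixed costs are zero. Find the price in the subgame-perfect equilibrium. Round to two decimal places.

The follower Solace best-responds to any q_A: π_S = (73 - 2Q)q_S - 22q_S.
∂π_S/∂q_S = 51 - 2q_A - 4q_S = 0 gives the reaction function q_S = (51 - 2q_A)/4.
Apex substitutes q_S(q_A) into its own profit: π_A = q_A(73 - 2q_A - (51 - 2q_A)/2) - 15q_A = (95/2 - q_A)q_A - 15q_A.
Leader FOC: 65/2 - 2q_A = 0, so q_A = 65/4.
Then q_S = (51 - 2·(65/4))/4 = 37/8.
Total output Q = 167/8, so price P = 73 - 2·(167/8) = 125/4.

31.25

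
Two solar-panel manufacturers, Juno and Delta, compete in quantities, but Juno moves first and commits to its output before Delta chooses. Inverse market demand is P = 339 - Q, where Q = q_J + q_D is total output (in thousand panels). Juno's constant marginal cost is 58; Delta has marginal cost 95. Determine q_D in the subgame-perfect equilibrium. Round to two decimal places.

42.50

The follower Delta best-responds to any q_J: π_D = (339 - Q)q_D - 95q_D.
∂π_D/∂q_D = 244 - q_J - 2q_D = 0 gives the reaction function q_D = (244 - q_J)/2.
Juno substitutes q_D(q_J) into its own profit: π_J = q_J(339 - q_J - (244 - q_J)/2) - 58q_J = (217 - (1/2)q_J)q_J - 58q_J.
The leader's first-order condition 159 - q_J = 0 yields q_J = 159.
Then q_D = (244 - 159)/2 = 85/2.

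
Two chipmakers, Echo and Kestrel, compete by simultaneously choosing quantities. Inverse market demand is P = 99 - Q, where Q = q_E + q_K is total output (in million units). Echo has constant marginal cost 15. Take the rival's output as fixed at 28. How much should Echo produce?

With the rival's output fixed at 28, Echo's profit is π_E = (99 - 28 - q_E)q_E - (15q_E) = (71 - q_E)q_E - (15q_E).
∂π_E/∂q_E = 56 - 2q_E = 0, so q_E = 28.

28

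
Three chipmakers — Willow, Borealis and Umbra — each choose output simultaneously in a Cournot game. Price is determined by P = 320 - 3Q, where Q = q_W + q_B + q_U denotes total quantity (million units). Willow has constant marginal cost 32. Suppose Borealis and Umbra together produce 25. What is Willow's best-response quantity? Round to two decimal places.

With rivals' combined output fixed at 25, Willow's profit is π_W = (320 - 3·25 - 3q_W)q_W - (32q_W) = (245 - 3q_W)q_W - (32q_W).
∂π_W/∂q_W = 213 - 6q_W = 0, so q_W = 71/2.

35.50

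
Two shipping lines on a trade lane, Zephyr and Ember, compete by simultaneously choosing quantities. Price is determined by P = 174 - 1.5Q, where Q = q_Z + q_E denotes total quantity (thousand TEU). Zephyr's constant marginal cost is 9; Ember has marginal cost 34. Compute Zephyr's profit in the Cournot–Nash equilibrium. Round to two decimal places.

Zephyr's profit: π_Z = (174 - 1.5Q)q_Z - (9q_Z). Setting ∂π_Z/∂q_Z = 0: 165 - 3q_Z - (3/2)(q_E) = 0.
Ember's profit: π_E = (174 - 1.5Q)q_E - (34q_E). Setting ∂π_E/∂q_E = 0: 140 - 3q_E - (3/2)(q_Z) = 0.
So q_Z = (165 - (3/2)q_E)/3 and q_E = (140 - (3/2)q_Z)/3.
Substituting one into the other gives q_Z = 380/9 and q_E = 230/9.
Price P = 174 - (3/2)·(610/9) = 217/3.
Zephyr's profit: (217/3 - 9)·(380/9) = 2674.0741.

2674.07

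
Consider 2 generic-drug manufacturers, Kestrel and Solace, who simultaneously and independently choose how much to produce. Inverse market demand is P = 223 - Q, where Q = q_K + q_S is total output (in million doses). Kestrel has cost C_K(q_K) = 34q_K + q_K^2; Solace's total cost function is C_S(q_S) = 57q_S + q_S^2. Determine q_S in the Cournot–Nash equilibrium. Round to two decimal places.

Kestrel's profit: π_K = (223 - Q)q_K - (34q_K + q_K²). Setting ∂π_K/∂q_K = 0: 189 - 4q_K - (q_S) = 0.
Solace's first-order condition: 166 - 4q_S - (q_K) = 0.
Rearranging gives the reaction functions q_K = (189 - q_S)/4 and q_S = (166 - q_K)/4.
Substituting one into the other gives q_K = 118/3 and q_S = 95/3.

31.67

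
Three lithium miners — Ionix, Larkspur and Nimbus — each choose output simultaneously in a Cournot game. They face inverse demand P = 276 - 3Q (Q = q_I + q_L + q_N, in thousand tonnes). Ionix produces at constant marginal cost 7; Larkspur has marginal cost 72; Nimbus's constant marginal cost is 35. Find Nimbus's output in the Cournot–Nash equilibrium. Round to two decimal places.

20.83

Ionix's profit: π_I = (276 - 3Q)q_I - (7q_I). Setting ∂π_I/∂q_I = 0: 269 - 6q_I - 3(q_L + q_N) = 0.
Larkspur's profit: π_L = (276 - 3Q)q_L - (72q_L). Setting ∂π_L/∂q_L = 0: 204 - 6q_L - 3(q_I + q_N) = 0.
Nimbus's profit: π_N = (276 - 3Q)q_N - (35q_N). Setting ∂π_N/∂q_N = 0: 241 - 6q_N - 3(q_I + q_L) = 0.
Adding the 3 conditions: 714 − 6Q − 6Q = 0, i.e. Q = 119/2.
Back-substituting: q_I = (269 − 357/2)/3 = 181/6, q_L = (204 − 357/2)/3 = 17/2, q_N = (241 − 357/2)/3 = 125/6.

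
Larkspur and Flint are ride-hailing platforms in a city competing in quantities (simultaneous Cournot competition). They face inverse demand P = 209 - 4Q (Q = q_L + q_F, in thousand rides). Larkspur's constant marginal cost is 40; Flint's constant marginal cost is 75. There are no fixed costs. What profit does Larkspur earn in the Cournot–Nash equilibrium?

1156

Larkspur's profit: π_L = (209 - 4Q)q_L - (40q_L). Setting ∂π_L/∂q_L = 0: 169 - 8q_L - 4(q_F) = 0.
Flint's profit: π_F = (209 - 4Q)q_F - (75q_F). Setting ∂π_F/∂q_F = 0: 134 - 8q_F - 4(q_L) = 0.
Rearranging gives the reaction functions q_L = (169 - 4q_F)/8 and q_F = (134 - 4q_L)/8.
Solving the pair: q_L = 17, q_F = 33/4.
Price P = 209 - 4·(101/4) = 108.
Larkspur's profit: (108 - 40)·17 = 1156.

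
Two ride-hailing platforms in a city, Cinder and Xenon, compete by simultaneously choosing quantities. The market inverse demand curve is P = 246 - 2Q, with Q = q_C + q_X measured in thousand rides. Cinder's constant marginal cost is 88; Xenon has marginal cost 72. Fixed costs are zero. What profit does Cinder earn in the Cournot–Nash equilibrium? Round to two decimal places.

1120.22

Cinder's profit: π_C = (246 - 2Q)q_C - (88q_C). Setting ∂π_C/∂q_C = 0: 158 - 4q_C - 2(q_X) = 0.
Xenon's profit: π_X = (246 - 2Q)q_X - (72q_X). Setting ∂π_X/∂q_X = 0: 174 - 4q_X - 2(q_C) = 0.
Rearranging gives the reaction functions q_C = (158 - 2q_X)/4 and q_X = (174 - 2q_C)/4.
Solving the pair: q_C = 71/3, q_X = 95/3.
Price P = 246 - 2·(166/3) = 406/3.
Cinder's profit: (406/3 - 88)·(71/3) = 1120.2222.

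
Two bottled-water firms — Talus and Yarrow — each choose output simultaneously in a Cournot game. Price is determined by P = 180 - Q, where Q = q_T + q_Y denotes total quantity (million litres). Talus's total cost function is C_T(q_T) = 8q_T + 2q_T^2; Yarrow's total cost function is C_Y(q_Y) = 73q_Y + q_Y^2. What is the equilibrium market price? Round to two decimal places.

Talus's profit: π_T = (180 - Q)q_T - (8q_T + 2q_T²). Setting ∂π_T/∂q_T = 0: 172 - 6q_T - (q_Y) = 0.
Yarrow's profit: π_Y = (180 - Q)q_Y - (73q_Y + q_Y²). Setting ∂π_Y/∂q_Y = 0: 107 - 4q_Y - (q_T) = 0.
So q_T = (172 - q_Y)/6 and q_Y = (107 - q_T)/4.
Solving the pair: q_T = 581/23, q_Y = 470/23.
Total output Q = 1051/23, so price P = 180 - 1051/23 = 134.3043.

134.30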